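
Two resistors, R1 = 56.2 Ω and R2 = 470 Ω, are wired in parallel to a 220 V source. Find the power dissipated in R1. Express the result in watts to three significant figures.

Every branch has 220 V across it, so for R1 the power is simply V²/R.
P_R1 = V² / R1 = (220)² / 56.2 Ω = 861.2 W

861 W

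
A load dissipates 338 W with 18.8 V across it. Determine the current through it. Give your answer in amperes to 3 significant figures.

18.0 A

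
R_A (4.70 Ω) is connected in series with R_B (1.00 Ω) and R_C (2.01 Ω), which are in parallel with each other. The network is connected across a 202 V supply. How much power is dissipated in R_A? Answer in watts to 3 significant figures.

Replace R_B and R_C with their parallel equivalent so the circuit becomes R_A in series with R_p.
R_p = (1.00×2.01)/(1.00+2.01) = 0.6678 Ω
R_total = 4.70 + 0.6678 = 5.368 Ω
I = V / R_total = 202 / 5.368 = 37.63 A
R_A carries the full series current, so P = I²R.
P_R_A = (37.63)² × 4.70 = 6656 W

6660 W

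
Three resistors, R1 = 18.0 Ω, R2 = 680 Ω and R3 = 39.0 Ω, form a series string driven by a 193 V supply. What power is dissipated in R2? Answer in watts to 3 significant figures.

46.6 W

The current is common to all series resistors; compute it, then apply P = I²R for the target.
R_total = 18.0 + 680 + 39.0 = 737.0 Ω
I = V / R_total = 193 / 737.0 = 0.2619 A
P_R2 = I² × R2 = (0.2619)² × 680 = 46.63 W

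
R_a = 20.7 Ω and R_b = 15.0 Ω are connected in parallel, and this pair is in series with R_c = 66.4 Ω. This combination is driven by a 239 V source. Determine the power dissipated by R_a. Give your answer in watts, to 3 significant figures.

Combine R_a and R_b into their parallel equivalent first, reducing the network to two series resistors.
R_p = (20.7×15.0)/(20.7+15.0) = 8.697 Ω
R_total = R_p + 66.4 = 8.697 + 66.4 = 75.10 Ω
I = V / R_total = 239 / 75.10 = 3.183 A
Voltage across the parallel pair: V_p = I × R_p = 3.183 × 8.697 = 27.68 V
Use P = V²/R for R_a with V = V_p.
P_R_a = (27.68)² / 20.7 = 37.01 W

37.0 W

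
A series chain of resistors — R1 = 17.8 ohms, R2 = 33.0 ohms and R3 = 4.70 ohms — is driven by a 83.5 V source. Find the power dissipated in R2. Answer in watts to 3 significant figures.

Series elements share the same current, so find I first, then use P = I²R.
R_total = 17.8 + 33.0 + 4.70 = 55.50 Ω
I = V / R_total = 83.5 / 55.50 = 1.505 A
P_R2 = I² × R2 = (1.505)² × 33.0 = 74.70 W

74.7 W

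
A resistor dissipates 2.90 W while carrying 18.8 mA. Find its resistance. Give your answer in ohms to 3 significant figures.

Inverting the appropriate power form: R = P / I².
R = 2.90 / (0.01880)² = 8205 Ω

8210 Ω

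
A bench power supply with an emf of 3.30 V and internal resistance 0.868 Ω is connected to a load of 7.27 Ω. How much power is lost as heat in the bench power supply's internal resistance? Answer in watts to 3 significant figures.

0.143 W

r is in series with the load, so it carries the full circuit current — the loss in it is I²r.
I = ε / (r + R) = 3.30 / (0.868 + 7.27) = 0.4055 A
P_int = I² r = (0.4055)² × 0.868 = 0.1427 W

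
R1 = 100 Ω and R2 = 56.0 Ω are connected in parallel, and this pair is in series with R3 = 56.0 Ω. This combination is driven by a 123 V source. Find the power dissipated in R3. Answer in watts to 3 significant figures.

100 W

First find R_p for the parallel pair, then treat R_p + R3 as a series loop.
R_p = (100×56.0)/(100+56.0) = 35.90 Ω
R_total = R_p + 56.0 = 35.90 + 56.0 = 91.90 Ω
I = V / R_total = 123 / 91.90 = 1.338 A
R3 carries the full series current, so P = I²R.
P_R3 = (1.338)² × 56.0 = 100.3 W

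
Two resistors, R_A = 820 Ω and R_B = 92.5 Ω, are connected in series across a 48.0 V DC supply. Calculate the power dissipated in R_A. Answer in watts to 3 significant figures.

Since the resistors are in series they all carry the loop current I = V/R_total; the power in any one is I²R.
R_total = 820 + 92.5 = 912.5 Ω
I = V / R_total = 48.0 / 912.5 = 0.05260 A
P_R_A = I² × R_A = (0.05260)² × 820 = 2.269 W

2.27 W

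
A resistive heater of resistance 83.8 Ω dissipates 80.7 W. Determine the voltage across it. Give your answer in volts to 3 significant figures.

82.2 V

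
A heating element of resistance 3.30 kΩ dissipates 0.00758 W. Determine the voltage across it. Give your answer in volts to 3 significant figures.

5.00 V

The two known quantities fix the third via V = √(P R).
V = √(0.00758 × 3300) = 5.001 V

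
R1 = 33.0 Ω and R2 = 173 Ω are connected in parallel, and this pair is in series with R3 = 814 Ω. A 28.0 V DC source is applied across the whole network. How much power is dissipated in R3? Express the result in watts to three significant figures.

0.901 W

Combine R1 and R2 into their parallel equivalent first, reducing the network to two series resistors.
R_p = (33.0×173)/(33.0+173) = 27.71 Ω
R_total = R_p + 814 = 27.71 + 814 = 841.7 Ω
I = V / R_total = 28.0 / 841.7 = 0.03327 A
All the supply current flows through R3; use P = I²R3.
P_R3 = (0.03327)² × 814 = 0.9008 W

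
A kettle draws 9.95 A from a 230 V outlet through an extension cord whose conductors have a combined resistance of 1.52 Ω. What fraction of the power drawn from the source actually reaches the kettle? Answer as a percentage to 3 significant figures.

93.4 %

The extension cord carries the full 9.95 A.
P_line = I² R_line = (9.950)² × 1.52 = 150.5 W
P_source = V I = 230 × 9.950 = 2288 W; P_load = 2138 W
η = P_load / P_source = 2138 / 2288 = 0.9342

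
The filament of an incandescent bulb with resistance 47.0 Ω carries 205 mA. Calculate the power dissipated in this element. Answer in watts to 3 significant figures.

Knowing I and R, the power is just I²R — no need to find V first.
P = (0.2050 A)² × 47.0 Ω = 1.975 W

1.98 W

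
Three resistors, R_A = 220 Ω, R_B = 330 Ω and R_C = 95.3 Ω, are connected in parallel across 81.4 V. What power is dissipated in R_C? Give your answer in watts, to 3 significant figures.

69.5 W

The supply voltage appears across each parallel branch — just use P = V²/R_C.
P_R_C = V² / R_C = (81.4)² / 95.3 Ω = 69.53 W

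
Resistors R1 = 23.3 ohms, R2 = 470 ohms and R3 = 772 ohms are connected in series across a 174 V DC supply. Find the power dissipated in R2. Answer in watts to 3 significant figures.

Since the resistors are in series they all carry the loop current I = V/R_total; the power in any one is I²R.
R_total = 23.3 + 470 + 772 = 1265 Ω
I = V / R_total = 174 / 1265 = 0.1375 A
P_R2 = I² × R2 = (0.1375)² × 470 = 8.888 W

8.89 W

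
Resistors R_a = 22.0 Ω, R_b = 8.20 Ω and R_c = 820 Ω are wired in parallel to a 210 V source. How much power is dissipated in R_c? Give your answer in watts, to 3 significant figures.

53.8 W

Every branch has 210 V across it, so for R_c the power is simply V²/R.
P_R_c = V² / R_c = (210)² / 820 Ω = 53.78 W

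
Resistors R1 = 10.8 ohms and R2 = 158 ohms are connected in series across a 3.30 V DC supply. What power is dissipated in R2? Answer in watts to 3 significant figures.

0.0604 W

Every series element carries the same I. Get I from the total resistance, then P = I² × R2.
R_total = 10.8 + 158 = 168.8 Ω
I = V / R_total = 3.30 / 168.8 = 0.01955 A
P_R2 = I² × R2 = (0.01955)² × 158 = 0.06039 W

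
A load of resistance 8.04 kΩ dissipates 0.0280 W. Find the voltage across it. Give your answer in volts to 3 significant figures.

Inverting the appropriate power form: V = √(P R).
V = √(0.0280 × 8040) = 15.00 V

15.0 V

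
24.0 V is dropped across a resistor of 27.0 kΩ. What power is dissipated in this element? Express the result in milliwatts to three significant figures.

With V across and R both known, P = V²/R gives the dissipation directly.
P = (24.0 V)² / 27000 Ω = 0.02133 W

21.3 mW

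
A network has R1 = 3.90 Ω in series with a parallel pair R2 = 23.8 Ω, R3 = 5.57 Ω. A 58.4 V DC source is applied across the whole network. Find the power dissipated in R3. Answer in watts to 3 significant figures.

176 W

Replace R2 and R3 with their parallel equivalent so the circuit becomes R1 in series with R_p.
R_p = (23.8×5.57)/(23.8+5.57) = 4.514 Ω
R_total = 3.90 + 4.514 = 8.414 Ω
I = V / R_total = 58.4 / 8.414 = 6.941 A
Voltage across the parallel pair: V_p = I × R_p = 6.941 × 4.514 = 31.33 V
R3 is across V_p, so use P = V²/R for that branch.
P_R3 = (31.33)² / 5.57 = 176.2 W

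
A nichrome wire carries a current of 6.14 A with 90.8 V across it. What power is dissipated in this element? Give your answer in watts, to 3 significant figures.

558 W

V and I are known directly — P = V I, no intermediate step needed.
P = 90.8 V × 6.140 A = 557.5 W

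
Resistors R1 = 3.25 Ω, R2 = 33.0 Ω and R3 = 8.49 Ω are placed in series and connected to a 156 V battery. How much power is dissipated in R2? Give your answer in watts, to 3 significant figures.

401 W

Since the resistors are in series they all carry the loop current I = V/R_total; the power in any one is I²R.
R_total = 3.25 + 33.0 + 8.49 = 44.74 Ω
I = V / R_total = 156 / 44.74 = 3.487 A
P_R2 = I² × R2 = (3.487)² × 33.0 = 401.2 W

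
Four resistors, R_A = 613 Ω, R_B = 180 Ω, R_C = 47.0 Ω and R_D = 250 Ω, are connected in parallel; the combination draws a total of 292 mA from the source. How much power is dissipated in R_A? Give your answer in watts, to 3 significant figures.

0.132 W

The branches share the same voltage, but only the total current is given — find V from the equivalent resistance first.
1/R_eq = 1/613 + 1/180 + 1/47.0 + 1/250 ⇒ R_eq = 30.80 Ω
V = I_total × R_eq = 0.2920 × 30.80 = 8.995 V
P_R_A = V² / R_A = (8.995)² / 613 = 0.1320 W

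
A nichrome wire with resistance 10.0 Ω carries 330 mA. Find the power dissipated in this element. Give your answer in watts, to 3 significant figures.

Current and resistance are given, so P = I²R is the direct form.
P = (0.3300 A)² × 10.0 Ω = 1.089 W

1.09 W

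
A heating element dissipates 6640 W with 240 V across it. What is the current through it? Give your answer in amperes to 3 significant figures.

27.7 A

From P = V I = I²R = V²/R, with the two given quantities we get I = P / V.
I = 6640 / 240 = 27.67 A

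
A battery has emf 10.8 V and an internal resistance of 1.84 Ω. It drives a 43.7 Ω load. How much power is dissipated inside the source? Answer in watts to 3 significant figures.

0.103 W

The internal resistance carries the same current as the load; P_int = I²r.
I = ε / (r + R) = 10.8 / (1.84 + 43.7) = 0.2372 A
P_int = I² r = (0.2372)² × 1.84 = 0.1035 W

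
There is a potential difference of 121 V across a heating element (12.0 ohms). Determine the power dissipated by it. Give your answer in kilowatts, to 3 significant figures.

1.22 kW

Voltage and resistance are given, so P = V²/R is the one-step route.
P = (121 V)² / 12.0 Ω = 1220 W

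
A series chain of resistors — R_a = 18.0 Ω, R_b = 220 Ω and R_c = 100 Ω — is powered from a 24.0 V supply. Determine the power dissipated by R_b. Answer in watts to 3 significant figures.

Every series element carries the same I. Get I from the total resistance, then P = I² × R_b.
R_total = 18.0 + 220 + 100 = 338.0 Ω
I = V / R_total = 24.0 / 338.0 = 0.07101 A
P_R_b = I² × R_b = (0.07101)² × 220 = 1.109 W

1.11 W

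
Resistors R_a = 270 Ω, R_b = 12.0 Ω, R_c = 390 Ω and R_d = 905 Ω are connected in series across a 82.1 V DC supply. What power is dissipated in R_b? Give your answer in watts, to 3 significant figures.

0.0325 W

Every series element carries the same I. Get I from the total resistance, then P = I² × R_b.
R_total = 270 + 12.0 + 390 + 905 = 1577 Ω
I = V / R_total = 82.1 / 1577 = 0.05206 A
P_R_b = I² × R_b = (0.05206)² × 12.0 = 0.03252 W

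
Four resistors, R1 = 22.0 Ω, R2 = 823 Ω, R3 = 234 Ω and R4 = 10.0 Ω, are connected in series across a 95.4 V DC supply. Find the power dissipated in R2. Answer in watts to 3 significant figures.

6.32 W

In a series string the same current flows through every resistor — find that current, then P = I²R for the one we want.
R_total = 22.0 + 823 + 234 + 10.0 = 1089 Ω
I = V / R_total = 95.4 / 1089 = 0.08760 A
P_R2 = I² × R2 = (0.08760)² × 823 = 6.316 W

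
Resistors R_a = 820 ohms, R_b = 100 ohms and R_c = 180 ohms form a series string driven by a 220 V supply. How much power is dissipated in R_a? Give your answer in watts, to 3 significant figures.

32.8 W

In a series string the same current flows through every resistor — find that current, then P = I²R for the one we want.
R_total = 820 + 100 + 180 = 1100 Ω
I = V / R_total = 220 / 1100 = 0.2000 A
P_R_a = I² × R_a = (0.2000)² × 820 = 32.80 W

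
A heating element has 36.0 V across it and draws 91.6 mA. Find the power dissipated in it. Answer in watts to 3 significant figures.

With V and I both given, power follows immediately from P = V I.
P = 36.0 V × 0.09160 A = 3.298 W

3.30 W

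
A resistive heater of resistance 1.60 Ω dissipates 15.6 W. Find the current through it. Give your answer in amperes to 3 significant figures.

3.12 A

From P = V I = I²R = V²/R, with the two given quantities we get I = √(P / R).
I = √(15.6 / 1.60) = 3.122 A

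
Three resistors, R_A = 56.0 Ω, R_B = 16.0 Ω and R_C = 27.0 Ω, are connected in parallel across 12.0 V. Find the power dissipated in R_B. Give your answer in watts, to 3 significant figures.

R_B sits directly across the source, so P = V²/R with V = 12.0 V.
P_R_B = V² / R_B = (12.0)² / 16.0 Ω = 9.000 W

9.00 W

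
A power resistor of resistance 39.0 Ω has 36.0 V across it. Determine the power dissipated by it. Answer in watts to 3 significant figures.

33.2 W

We know the drop across the element and its resistance — P = V²/R, one step.
P = (36.0 V)² / 39.0 Ω = 33.23 W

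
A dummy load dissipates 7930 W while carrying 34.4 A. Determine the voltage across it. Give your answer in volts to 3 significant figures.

231 V

From P = V I = I²R = V²/R, with the two given quantities we get V = P / I.
V = 7930 / 34.40 = 230.5 V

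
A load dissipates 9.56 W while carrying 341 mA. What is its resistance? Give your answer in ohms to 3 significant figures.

From P = V I = I²R = V²/R, with the two given quantities we get R = P / I².
R = 9.56 / (0.3410)² = 82.21 Ω

82.2 Ω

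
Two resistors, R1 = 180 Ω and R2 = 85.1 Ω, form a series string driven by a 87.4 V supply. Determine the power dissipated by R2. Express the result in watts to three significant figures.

9.25 W

Every series element carries the same I. Get I from the total resistance, then P = I² × R2.
R_total = 180 + 85.1 = 265.1 Ω
I = V / R_total = 87.4 / 265.1 = 0.3297 A
P_R2 = I² × R2 = (0.3297)² × 85.1 = 9.250 W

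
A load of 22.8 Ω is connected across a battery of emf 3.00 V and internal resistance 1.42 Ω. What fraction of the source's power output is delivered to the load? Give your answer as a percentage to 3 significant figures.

The source delivers εI, of which I²R reaches the load and I²r is lost; since I is common, η = R/(R+r).
η = R / (R + r) = 22.8 / (22.8 + 1.42) = 0.9414

94.1 %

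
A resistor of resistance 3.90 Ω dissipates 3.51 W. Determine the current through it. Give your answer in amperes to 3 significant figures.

From P = V I = I²R = V²/R, with the two given quantities we get I = √(P / R).
I = √(3.51 / 3.90) = 0.9487 A

0.949 A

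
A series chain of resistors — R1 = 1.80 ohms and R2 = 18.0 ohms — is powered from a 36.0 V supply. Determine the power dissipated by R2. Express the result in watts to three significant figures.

59.5 W

The current is common to all series resistors; compute it, then apply P = I²R for the target.
R_total = 1.80 + 18.0 = 19.80 Ω
I = V / R_total = 36.0 / 19.80 = 1.818 A
P_R2 = I² × R2 = (1.818)² × 18.0 = 59.50 W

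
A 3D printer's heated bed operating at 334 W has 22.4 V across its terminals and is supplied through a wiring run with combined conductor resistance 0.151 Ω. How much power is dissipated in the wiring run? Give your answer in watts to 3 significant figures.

33.6 W

The wiring run and load are in series, so the same current flows in both; the loss is I²R_line.
I = P / V = 334 / 22.4 = 14.91 A through the wiring run.
P_line = I² R_line = (14.91)² × 0.151 = 33.57 W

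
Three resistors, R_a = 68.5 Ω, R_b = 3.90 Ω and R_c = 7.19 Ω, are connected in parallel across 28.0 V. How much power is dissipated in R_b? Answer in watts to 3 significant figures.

201 W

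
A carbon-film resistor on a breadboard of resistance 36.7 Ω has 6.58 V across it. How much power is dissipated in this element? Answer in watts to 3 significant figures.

1.18 W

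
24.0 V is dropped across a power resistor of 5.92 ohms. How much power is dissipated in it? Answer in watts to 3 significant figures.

V and R are stated; P = V²/R avoids computing the current.
P = (24.0 V)² / 5.92 Ω = 97.30 W

97.3 W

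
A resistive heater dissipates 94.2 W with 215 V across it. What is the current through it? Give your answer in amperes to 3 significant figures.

0.438 A

The two known quantities fix the third via I = P / V.
I = 94.2 / 215 = 0.4381 A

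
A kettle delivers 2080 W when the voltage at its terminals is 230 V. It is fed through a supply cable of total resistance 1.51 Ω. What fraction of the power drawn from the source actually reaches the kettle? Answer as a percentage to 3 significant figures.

I = P / V = 2080 / 230 = 9.043 A through the supply cable.
P_line = I² R_line = (9.043)² × 1.51 = 123.5 W
P_source = P_load + P_line = 2080 + 123.5 = 2203 W
η = P_load / P_source = 2080 / 2203 = 0.9440

94.4 %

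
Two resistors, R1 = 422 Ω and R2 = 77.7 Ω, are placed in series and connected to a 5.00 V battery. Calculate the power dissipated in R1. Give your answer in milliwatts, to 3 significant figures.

42.3 mW

Series elements share the same current, so find I first, then use P = I²R.
R_total = 422 + 77.7 = 499.7 Ω
I = V / R_total = 5.00 / 499.7 = 0.01001 A
P_R1 = I² × R1 = (0.01001)² × 422 = 0.04225 W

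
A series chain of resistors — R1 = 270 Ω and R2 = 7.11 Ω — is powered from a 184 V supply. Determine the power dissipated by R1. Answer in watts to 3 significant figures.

Series elements share the same current, so find I first, then use P = I²R.
R_total = 270 + 7.11 = 277.1 Ω
I = V / R_total = 184 / 277.1 = 0.6640 A
P_R1 = I² × R1 = (0.6640)² × 270 = 119.0 W

119 W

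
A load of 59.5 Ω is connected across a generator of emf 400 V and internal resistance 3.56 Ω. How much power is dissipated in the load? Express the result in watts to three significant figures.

2390 W

Find the circuit current first, then P = I²R for the load (series elements share I).
I = ε / (r + R) = 400 / (3.56 + 59.5) = 6.343 A
P_load = I² R = (6.343)² × 59.5 = 2394 W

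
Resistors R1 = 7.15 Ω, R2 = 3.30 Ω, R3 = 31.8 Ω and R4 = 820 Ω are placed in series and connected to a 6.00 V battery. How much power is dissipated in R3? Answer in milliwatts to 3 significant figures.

The current is common to all series resistors; compute it, then apply P = I²R for the target.
R_total = 7.15 + 3.30 + 31.8 + 820 = 862.2 Ω
I = V / R_total = 6.00 / 862.2 = 0.006959 A
P_R3 = I² × R3 = (0.006959)² × 31.8 = 0.001540 W

1.54 mW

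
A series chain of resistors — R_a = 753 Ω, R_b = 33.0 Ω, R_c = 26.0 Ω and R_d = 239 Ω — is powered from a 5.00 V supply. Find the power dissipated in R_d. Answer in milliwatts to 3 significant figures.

In a series string the same current flows through every resistor — find that current, then P = I²R for the one we want.
R_total = 753 + 33.0 + 26.0 + 239 = 1051 Ω
I = V / R_total = 5.00 / 1051 = 0.004757 A
P_R_d = I² × R_d = (0.004757)² × 239 = 0.005409 W

5.41 mW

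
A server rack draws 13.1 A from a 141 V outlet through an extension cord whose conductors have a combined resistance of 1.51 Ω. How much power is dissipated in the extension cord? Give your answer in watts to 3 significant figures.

The extension cord and load are in series, so the same current flows in both; the loss is I²R_line.
The extension cord carries the full 13.1 A.
P_line = I² R_line = (13.10)² × 1.51 = 259.1 W

259 W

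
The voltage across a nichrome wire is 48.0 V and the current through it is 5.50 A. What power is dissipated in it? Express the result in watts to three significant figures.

V and I are known directly — P = V I, no intermediate step needed.
P = 48.0 V × 5.500 A = 264.0 W

264 W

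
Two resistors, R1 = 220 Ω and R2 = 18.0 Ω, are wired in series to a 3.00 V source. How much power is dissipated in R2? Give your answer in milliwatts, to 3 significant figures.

Every series element carries the same I. Get I from the total resistance, then P = I² × R2.
R_total = 220 + 18.0 = 238.0 Ω
I = V / R_total = 3.00 / 238.0 = 0.01261 A
P_R2 = I² × R2 = (0.01261)² × 18.0 = 0.002860 W

2.86 mW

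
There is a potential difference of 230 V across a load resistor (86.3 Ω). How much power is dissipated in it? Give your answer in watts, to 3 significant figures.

With V across and R both known, P = V²/R gives the dissipation directly.
P = (230 V)² / 86.3 Ω = 613.0 W

613 W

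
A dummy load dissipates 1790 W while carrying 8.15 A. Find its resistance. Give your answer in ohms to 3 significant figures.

From P = V I = I²R = V²/R, with the two given quantities we get R = P / I².
R = 1790 / (8.150)² = 26.95 Ω

26.9 Ω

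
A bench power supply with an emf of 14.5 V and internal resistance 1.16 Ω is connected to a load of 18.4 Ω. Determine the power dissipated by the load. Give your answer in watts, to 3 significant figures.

Load and internal resistance form a series loop — compute the loop current, then the load power via I²R.
I = ε / (r + R) = 14.5 / (1.16 + 18.4) = 0.7413 A
P_load = I² R = (0.7413)² × 18.4 = 10.11 W

10.1 W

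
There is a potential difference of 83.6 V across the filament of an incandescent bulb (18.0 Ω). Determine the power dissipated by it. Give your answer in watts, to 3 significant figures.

With V across and R both known, P = V²/R gives the dissipation directly.
P = (83.6 V)² / 18.0 Ω = 388.3 W

388 W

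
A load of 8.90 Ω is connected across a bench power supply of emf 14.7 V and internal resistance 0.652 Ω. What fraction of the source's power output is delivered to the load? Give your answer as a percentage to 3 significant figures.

93.2 %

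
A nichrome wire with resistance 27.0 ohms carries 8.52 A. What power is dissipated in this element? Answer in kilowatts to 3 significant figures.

1.96 kW

The current through and the resistance of the element are both given; use P = I²R.
P = (8.520 A)² × 27.0 Ω = 1960 W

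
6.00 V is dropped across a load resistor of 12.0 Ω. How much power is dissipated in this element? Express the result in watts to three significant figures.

With V across and R both known, P = V²/R gives the dissipation directly.
P = (6.00 V)² / 12.0 Ω = 3.000 W

3.00 W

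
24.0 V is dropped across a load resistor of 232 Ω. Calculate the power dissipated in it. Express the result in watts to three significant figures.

2.48 W

Voltage and resistance are given, so P = V²/R is the one-step route.
P = (24.0 V)² / 232 Ω = 2.483 W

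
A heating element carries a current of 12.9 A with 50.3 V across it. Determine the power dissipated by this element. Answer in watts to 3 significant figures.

Since both terminal voltage and current are stated, P = V I gives the power in one step.
P = 50.3 V × 12.90 A = 648.9 W

649 W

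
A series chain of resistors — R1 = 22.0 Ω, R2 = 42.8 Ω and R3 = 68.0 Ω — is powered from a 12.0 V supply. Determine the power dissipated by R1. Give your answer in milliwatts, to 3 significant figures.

180 mW

In a series string the same current flows through every resistor — find that current, then P = I²R for the one we want.
R_total = 22.0 + 42.8 + 68.0 = 132.8 Ω
I = V / R_total = 12.0 / 132.8 = 0.09036 A
P_R1 = I² × R1 = (0.09036)² × 22.0 = 0.1796 W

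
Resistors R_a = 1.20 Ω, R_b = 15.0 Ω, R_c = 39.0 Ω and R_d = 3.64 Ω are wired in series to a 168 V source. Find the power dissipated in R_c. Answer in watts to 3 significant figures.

Since the resistors are in series they all carry the loop current I = V/R_total; the power in any one is I²R.
R_total = 1.20 + 15.0 + 39.0 + 3.64 = 58.84 Ω
I = V / R_total = 168 / 58.84 = 2.855 A
P_R_c = I² × R_c = (2.855)² × 39.0 = 317.9 W

318 W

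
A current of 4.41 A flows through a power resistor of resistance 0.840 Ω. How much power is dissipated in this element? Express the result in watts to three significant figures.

16.3 W

The current through and the resistance of the element are both given; use P = I²R.
P = (4.410 A)² × 0.840 Ω = 16.34 W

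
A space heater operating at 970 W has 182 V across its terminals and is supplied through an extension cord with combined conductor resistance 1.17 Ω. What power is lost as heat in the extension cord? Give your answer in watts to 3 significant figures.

The extension cord is a series resistance carrying the load current; its dissipation is I²R_line.
I = P / V = 970 / 182 = 5.330 A through the extension cord.
P_line = I² R_line = (5.330)² × 1.17 = 33.23 W

33.2 W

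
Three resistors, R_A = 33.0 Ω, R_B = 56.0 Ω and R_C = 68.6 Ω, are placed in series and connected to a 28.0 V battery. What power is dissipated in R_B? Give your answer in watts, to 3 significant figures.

1.77 W

Every series element carries the same I. Get I from the total resistance, then P = I² × R_B.
R_total = 33.0 + 56.0 + 68.6 = 157.6 Ω
I = V / R_total = 28.0 / 157.6 = 0.1777 A
P_R_B = I² × R_B = (0.1777)² × 56.0 = 1.768 W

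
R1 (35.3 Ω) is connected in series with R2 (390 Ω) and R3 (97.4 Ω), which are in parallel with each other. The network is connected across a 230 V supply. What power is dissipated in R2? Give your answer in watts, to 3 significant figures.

Replace R2 and R3 with their parallel equivalent so the circuit becomes R1 in series with R_p.
R_p = (390×97.4)/(390+97.4) = 77.94 Ω
R_total = 35.3 + 77.94 = 113.2 Ω
I = V / R_total = 230 / 113.2 = 2.031 A
Voltage across the parallel pair: V_p = I × R_p = 2.031 × 77.94 = 158.3 V
R2 is across V_p, so use P = V²/R for that branch.
P_R2 = (158.3)² / 390 = 64.25 W

64.3 W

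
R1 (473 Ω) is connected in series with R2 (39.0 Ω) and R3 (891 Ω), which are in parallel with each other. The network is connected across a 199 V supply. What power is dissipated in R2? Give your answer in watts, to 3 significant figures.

First combine the parallel branches into one equivalent R_p, then R1 + R_p is a series pair.
R_p = (39.0×891)/(39.0+891) = 37.36 Ω
R_total = 473 + 37.36 = 510.4 Ω
I = V / R_total = 199 / 510.4 = 0.3899 A
Voltage across the parallel pair: V_p = I × R_p = 0.3899 × 37.36 = 14.57 V
R2 is across V_p, so use P = V²/R for that branch.
P_R2 = (14.57)² / 39.0 = 5.443 W

5.44 W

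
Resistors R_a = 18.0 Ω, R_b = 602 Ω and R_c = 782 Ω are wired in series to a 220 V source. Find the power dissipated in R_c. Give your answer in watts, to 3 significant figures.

Since the resistors are in series they all carry the loop current I = V/R_total; the power in any one is I²R.
R_total = 18.0 + 602 + 782 = 1402 Ω
I = V / R_total = 220 / 1402 = 0.1569 A
P_R_c = I² × R_c = (0.1569)² × 782 = 19.26 W

19.3 W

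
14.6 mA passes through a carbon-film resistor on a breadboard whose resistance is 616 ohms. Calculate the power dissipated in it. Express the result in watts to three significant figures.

0.131 W

Current and resistance are given, so P = I²R is the direct form.
P = (0.01460 A)² × 616 Ω = 0.1313 W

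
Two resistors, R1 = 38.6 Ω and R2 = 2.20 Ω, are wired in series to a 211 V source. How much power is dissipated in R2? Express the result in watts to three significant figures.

58.8 W

The current is common to all series resistors; compute it, then apply P = I²R for the target.
R_total = 38.6 + 2.20 = 40.80 Ω
I = V / R_total = 211 / 40.80 = 5.172 A
P_R2 = I² × R2 = (5.172)² × 2.20 = 58.84 W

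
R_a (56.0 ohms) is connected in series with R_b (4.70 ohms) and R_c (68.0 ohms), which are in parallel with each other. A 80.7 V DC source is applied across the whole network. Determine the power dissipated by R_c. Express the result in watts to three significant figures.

0.507 W

Reduce the parallel pair to R_p first; the network is then a simple series string.
R_p = (4.70×68.0)/(4.70+68.0) = 4.396 Ω
R_total = 56.0 + 4.396 = 60.40 Ω
I = V / R_total = 80.7 / 60.40 = 1.336 A
Voltage across the parallel pair: V_p = I × R_p = 1.336 × 4.396 = 5.874 V
With V_p across R_c, its power is V_p²/R_c.
P_R_c = (5.874)² / 68.0 = 0.5074 W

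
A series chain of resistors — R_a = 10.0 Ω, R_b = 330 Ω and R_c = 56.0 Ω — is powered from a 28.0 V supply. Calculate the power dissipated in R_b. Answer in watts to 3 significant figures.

The current is common to all series resistors; compute it, then apply P = I²R for the target.
R_total = 10.0 + 330 + 56.0 = 396.0 Ω
I = V / R_total = 28.0 / 396.0 = 0.07071 A
P_R_b = I² × R_b = (0.07071)² × 330 = 1.650 W

1.65 W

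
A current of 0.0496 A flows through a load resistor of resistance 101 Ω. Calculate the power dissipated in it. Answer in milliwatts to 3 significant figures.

248 mW

The current through and the resistance of the element are both given; use P = I²R.
P = (0.04960 A)² × 101 Ω = 0.2485 W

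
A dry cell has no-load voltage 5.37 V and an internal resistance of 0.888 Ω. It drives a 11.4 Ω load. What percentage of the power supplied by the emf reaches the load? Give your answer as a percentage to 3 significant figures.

92.8 %

The source delivers εI, of which I²R reaches the load and I²r is lost; since I is common, η = R/(R+r).
η = R / (R + r) = 11.4 / (11.4 + 0.888) = 0.9277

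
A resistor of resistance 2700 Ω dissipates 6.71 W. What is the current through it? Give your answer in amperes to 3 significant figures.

Rearranging the power relation for the two known quantities gives I = √(P / R).
I = √(6.71 / 2700) = 0.04985 A

0.0499 A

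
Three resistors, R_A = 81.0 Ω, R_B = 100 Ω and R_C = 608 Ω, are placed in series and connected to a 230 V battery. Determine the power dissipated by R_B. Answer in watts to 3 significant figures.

8.50 W

Since the resistors are in series they all carry the loop current I = V/R_total; the power in any one is I²R.
R_total = 81.0 + 100 + 608 = 789.0 Ω
I = V / R_total = 230 / 789.0 = 0.2915 A
P_R_B = I² × R_B = (0.2915)² × 100 = 8.498 W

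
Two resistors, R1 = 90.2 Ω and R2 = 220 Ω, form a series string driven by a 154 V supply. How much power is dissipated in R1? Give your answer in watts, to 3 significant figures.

22.2 W

Every series element carries the same I. Get I from the total resistance, then P = I² × R1.
R_total = 90.2 + 220 = 310.2 Ω
I = V / R_total = 154 / 310.2 = 0.4965 A
P_R1 = I² × R1 = (0.4965)² × 90.2 = 22.23 W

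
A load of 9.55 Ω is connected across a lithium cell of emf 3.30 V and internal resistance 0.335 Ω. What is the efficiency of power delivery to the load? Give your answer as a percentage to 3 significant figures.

96.6 %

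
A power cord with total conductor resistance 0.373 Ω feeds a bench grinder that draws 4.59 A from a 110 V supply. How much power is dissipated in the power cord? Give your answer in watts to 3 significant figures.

The power cord is a series resistance carrying the load current; its dissipation is I²R_line.
The power cord carries the full 4.59 A.
P_line = I² R_line = (4.590)² × 0.373 = 7.858 W

7.86 W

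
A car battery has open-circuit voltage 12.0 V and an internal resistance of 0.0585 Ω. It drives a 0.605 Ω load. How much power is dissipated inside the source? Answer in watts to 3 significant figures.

19.1 W

The source's internal resistance is just another series element carrying I; its dissipation is I²r.
I = ε / (r + R) = 12.0 / (0.0585 + 0.605) = 18.09 A
P_int = I² r = (18.09)² × 0.0585 = 19.14 W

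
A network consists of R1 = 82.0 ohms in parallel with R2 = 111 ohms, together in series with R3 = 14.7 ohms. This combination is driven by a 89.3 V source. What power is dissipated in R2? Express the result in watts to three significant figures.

Combine R1 and R2 into their parallel equivalent first, reducing the network to two series resistors.
R_p = (82.0×111)/(82.0+111) = 47.16 Ω
R_total = R_p + 14.7 = 47.16 + 14.7 = 61.86 Ω
I = V / R_total = 89.3 / 61.86 = 1.444 A
Voltage across the parallel pair: V_p = I × R_p = 1.444 × 47.16 = 68.08 V
R2 sits across V_p; its power is V_p²/R.
P_R2 = (68.08)² / 111 = 41.76 W

41.8 W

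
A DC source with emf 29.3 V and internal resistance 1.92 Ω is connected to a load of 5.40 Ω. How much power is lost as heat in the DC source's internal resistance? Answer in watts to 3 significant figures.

30.8 W

Internal loss is I²r, with I set by the total series resistance r+R.
I = ε / (r + R) = 29.3 / (1.92 + 5.40) = 4.003 A
P_int = I² r = (4.003)² × 1.92 = 30.76 W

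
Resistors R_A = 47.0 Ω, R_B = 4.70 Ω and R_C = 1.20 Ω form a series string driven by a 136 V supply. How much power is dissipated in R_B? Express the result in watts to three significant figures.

Every series element carries the same I. Get I from the total resistance, then P = I² × R_B.
R_total = 47.0 + 4.70 + 1.20 = 52.90 Ω
I = V / R_total = 136 / 52.90 = 2.571 A
P_R_B = I² × R_B = (2.571)² × 4.70 = 31.06 W

31.1 W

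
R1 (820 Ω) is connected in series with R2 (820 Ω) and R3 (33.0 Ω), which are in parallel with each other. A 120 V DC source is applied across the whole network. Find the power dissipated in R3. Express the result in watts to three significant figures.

Collapse R2‖R3 to a single equivalent, reducing the network to two series elements.
R_p = (820×33.0)/(820+33.0) = 31.72 Ω
R_total = 820 + 31.72 = 851.7 Ω
I = V / R_total = 120 / 851.7 = 0.1409 A
Voltage across the parallel pair: V_p = I × R_p = 0.1409 × 31.72 = 4.470 V
With V_p across R3, its power is V_p²/R3.
P_R3 = (4.470)² / 33.0 = 0.6054 W

0.605 W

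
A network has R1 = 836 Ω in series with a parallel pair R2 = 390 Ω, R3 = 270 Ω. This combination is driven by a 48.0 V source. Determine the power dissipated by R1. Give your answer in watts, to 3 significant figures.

First combine the parallel branches into one equivalent R_p, then R1 + R_p is a series pair.
R_p = (390×270)/(390+270) = 159.5 Ω
R_total = 836 + 159.5 = 995.5 Ω
I = V / R_total = 48.0 / 995.5 = 0.04821 A
R1 carries the full series current, so P = I²R.
P_R1 = (0.04821)² × 836 = 1.943 W

1.94 W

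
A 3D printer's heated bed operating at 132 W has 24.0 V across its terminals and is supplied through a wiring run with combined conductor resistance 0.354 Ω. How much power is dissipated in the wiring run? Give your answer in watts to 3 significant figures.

10.7 W

The wiring run and load are in series, so the same current flows in both; the loss is I²R_line.
I = P / V = 132 / 24.0 = 5.500 A through the wiring run.
P_line = I² R_line = (5.500)² × 0.354 = 10.71 W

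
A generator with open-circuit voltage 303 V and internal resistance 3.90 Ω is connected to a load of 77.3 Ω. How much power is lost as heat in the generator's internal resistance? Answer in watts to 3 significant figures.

54.3 W

Internal loss is I²r, with I set by the total series resistance r+R.
I = ε / (r + R) = 303 / (3.90 + 77.3) = 3.732 A
P_int = I² r = (3.732)² × 3.90 = 54.30 W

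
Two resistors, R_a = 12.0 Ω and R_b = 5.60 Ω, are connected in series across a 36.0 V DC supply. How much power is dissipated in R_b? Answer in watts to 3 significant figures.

23.4 W

The current is common to all series resistors; compute it, then apply P = I²R for the target.
R_total = 12.0 + 5.60 = 17.60 Ω
I = V / R_total = 36.0 / 17.60 = 2.045 A
P_R_b = I² × R_b = (2.045)² × 5.60 = 23.43 W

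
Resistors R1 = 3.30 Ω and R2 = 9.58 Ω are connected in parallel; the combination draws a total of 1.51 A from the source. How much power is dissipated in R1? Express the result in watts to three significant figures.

4.16 W

Only the total current is stated, so first find the parallel equivalent to get the voltage across the combination.
1/R_eq = 1/3.30 + 1/9.58 ⇒ R_eq = 2.455 Ω
V = I_total × R_eq = 1.510 × 2.455 = 3.706 V
P_R1 = V² / R1 = (3.706)² / 3.30 = 4.163 W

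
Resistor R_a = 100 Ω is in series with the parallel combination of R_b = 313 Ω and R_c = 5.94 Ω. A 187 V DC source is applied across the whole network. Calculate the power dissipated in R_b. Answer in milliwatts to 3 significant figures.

339 mW

Reduce the parallel pair to R_p first; the network is then a simple series string.
R_p = (313×5.94)/(313+5.94) = 5.829 Ω
R_total = 100 + 5.829 = 105.8 Ω
I = V / R_total = 187 / 105.8 = 1.767 A
Voltage across the parallel pair: V_p = I × R_p = 1.767 × 5.829 = 10.30 V
R_b sees V_p directly, so P = V_p² / R_b.
P_R_b = (10.30)² / 313 = 0.3390 W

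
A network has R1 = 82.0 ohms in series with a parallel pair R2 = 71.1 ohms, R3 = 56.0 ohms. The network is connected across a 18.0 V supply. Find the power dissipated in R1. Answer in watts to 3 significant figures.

Reduce the parallel pair to R_p first; the network is then a simple series string.
R_p = (71.1×56.0)/(71.1+56.0) = 31.33 Ω
R_total = 82.0 + 31.33 = 113.3 Ω
I = V / R_total = 18.0 / 113.3 = 0.1588 A
R1 is in the main series path, so its power is I²R1.
P_R1 = (0.1588)² × 82.0 = 2.069 W

2.07 W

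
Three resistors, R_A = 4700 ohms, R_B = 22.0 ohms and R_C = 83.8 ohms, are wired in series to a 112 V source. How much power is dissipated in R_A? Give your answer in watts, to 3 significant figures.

Series elements share the same current, so find I first, then use P = I²R.
R_total = 4700 + 22.0 + 83.8 = 4806 Ω
I = V / R_total = 112 / 4806 = 0.02331 A
P_R_A = I² × R_A = (0.02331)² × 4700 = 2.553 W

2.55 W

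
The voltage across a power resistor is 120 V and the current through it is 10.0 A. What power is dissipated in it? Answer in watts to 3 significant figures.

With V and I both given, power follows immediately from P = V I.
P = 120 V × 10.00 A = 1200 W

1200 W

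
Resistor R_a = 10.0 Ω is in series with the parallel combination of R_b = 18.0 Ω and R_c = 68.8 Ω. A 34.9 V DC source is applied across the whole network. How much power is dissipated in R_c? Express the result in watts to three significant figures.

Reduce the parallel pair to R_p first; the network is then a simple series string.
R_p = (18.0×68.8)/(18.0+68.8) = 14.27 Ω
R_total = 10.0 + 14.27 = 24.27 Ω
I = V / R_total = 34.9 / 24.27 = 1.438 A
Voltage across the parallel pair: V_p = I × R_p = 1.438 × 14.27 = 20.52 V
R_c sees V_p directly, so P = V_p² / R_c.
P_R_c = (20.52)² / 68.8 = 6.119 W

6.12 W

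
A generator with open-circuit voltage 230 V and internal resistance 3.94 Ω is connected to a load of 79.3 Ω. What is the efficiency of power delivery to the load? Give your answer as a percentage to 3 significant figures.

95.3 %

Efficiency is P_load / P_total. With a series r and R sharing the same I, P = I²R for each, so η = R/(R+r).
η = R / (R + r) = 79.3 / (79.3 + 3.94) = 0.9527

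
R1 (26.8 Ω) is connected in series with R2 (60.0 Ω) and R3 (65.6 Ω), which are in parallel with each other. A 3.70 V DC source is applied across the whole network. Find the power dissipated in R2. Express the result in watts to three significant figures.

Replace R2 and R3 with their parallel equivalent so the circuit becomes R1 in series with R_p.
R_p = (60.0×65.6)/(60.0+65.6) = 31.34 Ω
R_total = 26.8 + 31.34 = 58.14 Ω
I = V / R_total = 3.70 / 58.14 = 0.06364 A
Voltage across the parallel pair: V_p = I × R_p = 0.06364 × 31.34 = 1.994 V
With V_p across R2, its power is V_p²/R2.
P_R2 = (1.994)² / 60.0 = 0.06629 W

0.0663 W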